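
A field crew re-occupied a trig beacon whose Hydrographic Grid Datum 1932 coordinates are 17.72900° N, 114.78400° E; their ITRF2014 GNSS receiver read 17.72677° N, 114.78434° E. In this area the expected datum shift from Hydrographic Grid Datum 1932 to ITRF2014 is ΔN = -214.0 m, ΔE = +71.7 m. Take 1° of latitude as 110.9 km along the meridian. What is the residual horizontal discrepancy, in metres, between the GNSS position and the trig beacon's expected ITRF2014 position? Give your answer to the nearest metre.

49 m

Observed coordinate differences: Δφ = -0.00223°, Δλ = +0.00034°.
Converting to metres (1° lat = 110900 m, cos φ = 0.952507): observed ΔN = -247.3 m, observed ΔE = 35.9 m.
Subtracting the expected shift leaves a residual of -247.3 − (-214.0) = -33.3 m north and 35.9 − (71.7) = -35.8 m east.
Residual distance = √((-33.3)² + (-35.8)²) = 48.9 m.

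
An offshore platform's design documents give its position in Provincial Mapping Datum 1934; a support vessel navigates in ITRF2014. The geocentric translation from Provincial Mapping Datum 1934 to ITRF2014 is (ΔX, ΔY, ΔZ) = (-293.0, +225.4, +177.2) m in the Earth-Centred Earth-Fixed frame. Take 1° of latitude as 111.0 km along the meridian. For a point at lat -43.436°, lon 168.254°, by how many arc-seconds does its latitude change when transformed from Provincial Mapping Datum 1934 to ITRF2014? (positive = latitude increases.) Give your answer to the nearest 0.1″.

Δφ = 11.6″

sin φ = -0.687544, cos φ = 0.726143, sin λ = 0.203573, cos λ = -0.979060.
North component: ΔN = −sin φ cos λ·ΔX − sin φ sin λ·ΔY + cos φ·ΔZ = −(-0.687544)(-0.979060)(-293.0) − (-0.687544)(0.203573)(225.4) + (0.726143)(177.2) = 357.45 m.
1° of latitude spans 111000 m, so Δφ = 357.45 / 111000 × 3600 = 11.593″.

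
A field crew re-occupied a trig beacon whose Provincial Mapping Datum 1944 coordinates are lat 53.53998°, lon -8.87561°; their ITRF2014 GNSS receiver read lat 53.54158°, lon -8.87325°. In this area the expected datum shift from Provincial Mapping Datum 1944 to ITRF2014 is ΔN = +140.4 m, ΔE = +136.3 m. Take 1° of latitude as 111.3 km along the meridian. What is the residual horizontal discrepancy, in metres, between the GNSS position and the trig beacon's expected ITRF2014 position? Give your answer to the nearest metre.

43 m

Observed coordinate differences: Δφ = +0.00160°, Δλ = +0.00236°.
Converting to metres (1° lat = 111300 m, cos φ = 0.594262): observed ΔN = 178.1 m, observed ΔE = 156.1 m.
Subtracting the expected shift leaves a residual of 178.1 − (140.4) = 37.7 m north and 156.1 − (136.3) = 19.8 m east.
Residual distance = √(37.7² + 19.8²) = 42.6 m.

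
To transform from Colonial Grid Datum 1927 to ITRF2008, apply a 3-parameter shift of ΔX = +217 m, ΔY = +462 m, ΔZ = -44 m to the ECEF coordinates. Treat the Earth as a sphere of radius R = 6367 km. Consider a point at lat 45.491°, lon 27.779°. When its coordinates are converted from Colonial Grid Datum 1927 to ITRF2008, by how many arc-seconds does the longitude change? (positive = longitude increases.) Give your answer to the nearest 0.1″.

Δλ = 14.2″

sin φ = 0.713140, cos φ = 0.701021, sin λ = 0.466062, cos λ = 0.884752.
East component: ΔE = −sin λ·ΔX + cos λ·ΔY = −(0.466062)(217) + (0.884752)(462) = 307.62 m.
1° of latitude spans πR/180 = 111125 m; at latitude φ, 1° of longitude spans that × cos φ = 77901.1 m, so Δλ = 307.62 / 77901.1 × 3600 = 14.216″.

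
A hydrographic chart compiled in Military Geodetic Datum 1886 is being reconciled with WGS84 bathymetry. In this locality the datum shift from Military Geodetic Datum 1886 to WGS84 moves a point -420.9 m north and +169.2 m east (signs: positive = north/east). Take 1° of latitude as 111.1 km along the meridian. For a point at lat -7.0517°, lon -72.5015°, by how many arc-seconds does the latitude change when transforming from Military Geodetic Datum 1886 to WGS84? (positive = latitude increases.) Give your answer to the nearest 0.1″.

1° of latitude = 111.1 km, so Δφ = -420.9 / 111100 = -0.0037885° = -13.639″.

Δφ = -13.6″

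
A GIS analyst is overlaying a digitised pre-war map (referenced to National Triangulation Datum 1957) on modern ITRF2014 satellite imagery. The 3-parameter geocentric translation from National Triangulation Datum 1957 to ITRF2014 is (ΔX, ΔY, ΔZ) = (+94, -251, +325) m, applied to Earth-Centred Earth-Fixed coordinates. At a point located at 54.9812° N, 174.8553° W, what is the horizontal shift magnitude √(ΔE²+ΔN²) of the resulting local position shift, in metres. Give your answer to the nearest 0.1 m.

355.9 m

At φ = 54.9812°, λ = -174.8553°: sin φ = 0.818964, cos φ = 0.573845, sin λ = -0.089671, cos λ = -0.995971.
ΔE = −sin λ·ΔX + cos λ·ΔY = −(-0.089671)·(94) + (-0.995971)·(-251) = 258.42 m.
ΔN = −sin φ cos λ·ΔX − sin φ sin λ·ΔY + cos φ·ΔZ = −(0.818964)(-0.995971)(94) − (0.818964)(-0.089671)(-251) + (0.573845)(325) = 244.74 m.
Horizontal magnitude = √(ΔE² + ΔN²) = √(258.42² + 244.74²) = 355.92 m.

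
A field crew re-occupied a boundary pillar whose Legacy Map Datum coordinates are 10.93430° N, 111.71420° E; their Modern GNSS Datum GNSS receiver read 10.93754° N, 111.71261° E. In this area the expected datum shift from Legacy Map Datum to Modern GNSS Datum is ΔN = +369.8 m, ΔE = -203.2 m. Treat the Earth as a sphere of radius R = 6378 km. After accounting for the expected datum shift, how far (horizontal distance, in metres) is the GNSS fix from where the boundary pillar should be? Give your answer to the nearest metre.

Observed coordinate differences: Δφ = +0.00324°, Δλ = -0.00159°.
Converting to metres (1° lat = 111317 m, cos φ = 0.981845): observed ΔN = 360.7 m, observed ΔE = -173.8 m.
Subtracting the expected shift leaves a residual of 360.7 − (369.8) = -9.1 m north and -173.8 − (-203.2) = 29.4 m east.
Residual distance = √((-9.1)² + 29.4²) = 30.8 m.

31 m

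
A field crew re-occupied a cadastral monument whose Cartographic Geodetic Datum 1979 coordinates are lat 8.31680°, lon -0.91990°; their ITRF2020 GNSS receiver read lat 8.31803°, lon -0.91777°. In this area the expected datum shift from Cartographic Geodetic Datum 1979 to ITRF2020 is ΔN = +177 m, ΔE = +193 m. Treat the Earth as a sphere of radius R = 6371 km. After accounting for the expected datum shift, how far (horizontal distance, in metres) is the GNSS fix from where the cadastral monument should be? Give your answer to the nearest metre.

58 m

Observed coordinate differences: Δφ = +0.00123°, Δλ = +0.00213°.
Converting to metres (1° lat = 111195 m, cos φ = 0.989483): observed ΔN = 136.8 m, observed ΔE = 234.4 m.
Subtracting the expected shift leaves a residual of 136.8 − (177) = -40.2 m north and 234.4 − (193) = 41.4 m east.
Residual distance = √((-40.2)² + 41.4²) = 57.7 m.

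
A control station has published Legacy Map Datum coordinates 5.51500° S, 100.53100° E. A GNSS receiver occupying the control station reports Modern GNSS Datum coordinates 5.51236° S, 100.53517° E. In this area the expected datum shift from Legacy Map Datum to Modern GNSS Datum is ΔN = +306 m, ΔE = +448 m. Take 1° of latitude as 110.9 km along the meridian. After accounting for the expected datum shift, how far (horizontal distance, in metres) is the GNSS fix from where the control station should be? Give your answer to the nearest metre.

18 m

Observed coordinate differences: Δφ = +0.00264°, Δλ = +0.00417°.
Converting to metres (1° lat = 110900 m, cos φ = 0.995371): observed ΔN = 292.8 m, observed ΔE = 460.3 m.
Subtracting the expected shift leaves a residual of 292.8 − (306) = -13.2 m north and 460.3 − (448) = 12.3 m east.
Residual distance = √((-13.2)² + 12.3²) = 18.1 m.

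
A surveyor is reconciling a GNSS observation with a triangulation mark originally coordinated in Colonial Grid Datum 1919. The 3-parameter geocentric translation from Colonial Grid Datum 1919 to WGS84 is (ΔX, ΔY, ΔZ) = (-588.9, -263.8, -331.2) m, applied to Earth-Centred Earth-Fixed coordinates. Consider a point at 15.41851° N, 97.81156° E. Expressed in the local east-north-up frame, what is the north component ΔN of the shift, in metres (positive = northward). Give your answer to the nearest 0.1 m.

The local north axis is (−sin φ cos λ, −sin φ sin λ, cos φ), giving ΔN = -21.280 + 69.485 − 319.280 = -271.08 m.

ΔN = -271.1 m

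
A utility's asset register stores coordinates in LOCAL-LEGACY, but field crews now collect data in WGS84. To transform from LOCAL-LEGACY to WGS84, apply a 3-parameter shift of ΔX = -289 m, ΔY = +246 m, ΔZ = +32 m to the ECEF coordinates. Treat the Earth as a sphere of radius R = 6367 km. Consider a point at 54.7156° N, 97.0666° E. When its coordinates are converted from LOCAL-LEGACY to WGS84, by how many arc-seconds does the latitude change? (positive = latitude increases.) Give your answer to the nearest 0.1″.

Δφ = -6.8″

sin φ = 0.816295, cos φ = 0.577635, sin λ = 0.992404, cos λ = -0.123023.
North component: ΔN = −sin φ cos λ·ΔX − sin φ sin λ·ΔY + cos φ·ΔZ = −(0.816295)(-0.123023)(-289) − (0.816295)(0.992404)(246) + (0.577635)(32) = -209.82 m.
1° of latitude spans πR/180 = 111125 m, so Δφ = -209.82 / 111125 × 3600 = -6.797″.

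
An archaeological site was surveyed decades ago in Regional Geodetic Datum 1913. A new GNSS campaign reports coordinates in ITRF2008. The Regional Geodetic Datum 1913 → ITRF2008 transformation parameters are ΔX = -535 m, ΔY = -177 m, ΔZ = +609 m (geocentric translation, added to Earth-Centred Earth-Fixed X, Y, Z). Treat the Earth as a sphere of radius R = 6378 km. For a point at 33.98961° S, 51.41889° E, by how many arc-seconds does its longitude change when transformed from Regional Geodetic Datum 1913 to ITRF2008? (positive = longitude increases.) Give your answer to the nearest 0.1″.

Δλ = 12.0″

sin φ = -0.559043, cos φ = 0.829139, sin λ = 0.781726, cos λ = 0.623622.
East component: ΔE = −sin λ·ΔX + cos λ·ΔY = −(0.781726)(-535) + (0.623622)(-177) = 307.84 m.
1° of latitude spans πR/180 = 111317 m; at latitude φ, 1° of longitude spans that × cos φ = 92297.3 m, so Δλ = 307.84 / 92297.3 × 3600 = 12.007″.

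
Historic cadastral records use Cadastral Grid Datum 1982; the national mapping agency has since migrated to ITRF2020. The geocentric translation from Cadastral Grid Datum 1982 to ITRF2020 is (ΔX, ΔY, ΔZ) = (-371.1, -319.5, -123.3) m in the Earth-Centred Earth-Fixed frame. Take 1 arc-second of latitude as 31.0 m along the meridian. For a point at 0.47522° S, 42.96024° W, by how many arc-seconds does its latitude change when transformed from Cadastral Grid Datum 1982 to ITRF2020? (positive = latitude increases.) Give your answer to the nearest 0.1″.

Δφ = -4.0″

sin φ = -0.008294, cos φ = 0.999966, sin λ = -0.681491, cos λ = 0.731827.
North component: ΔN = −sin φ cos λ·ΔX − sin φ sin λ·ΔY + cos φ·ΔZ = −(-0.008294)(0.731827)(-371.1) − (-0.008294)(-0.681491)(-319.5) + (0.999966)(-123.3) = -123.74 m.
1° of latitude spans 3600 × 31.00 = 111600 m, so Δφ = -123.74 / 111600 × 3600 = -3.992″.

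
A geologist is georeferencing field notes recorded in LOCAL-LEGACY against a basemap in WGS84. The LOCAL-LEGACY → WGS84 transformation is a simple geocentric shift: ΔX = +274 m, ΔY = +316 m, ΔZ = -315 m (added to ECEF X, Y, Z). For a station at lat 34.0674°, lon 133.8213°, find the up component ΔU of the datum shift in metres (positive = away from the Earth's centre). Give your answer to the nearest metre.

At φ = 34.0674°, λ = 133.8213°: sin φ = 0.560168, cos φ = 0.828379, sin λ = 0.721503, cos λ = -0.692411.
ΔU = cos φ cos λ·ΔX + cos φ sin λ·ΔY + sin φ·ΔZ = (0.828379)(-0.692411)(274) + (0.828379)(0.721503)(316) + (0.560168)(-315) = -144.75 m.

ΔU = -145 m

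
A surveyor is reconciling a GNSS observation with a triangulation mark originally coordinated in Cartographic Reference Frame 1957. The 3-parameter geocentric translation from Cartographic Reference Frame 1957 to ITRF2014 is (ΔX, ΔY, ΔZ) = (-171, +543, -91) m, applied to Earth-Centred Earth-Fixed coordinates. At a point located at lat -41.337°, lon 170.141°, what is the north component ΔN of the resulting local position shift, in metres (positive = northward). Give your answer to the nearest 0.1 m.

At φ = -41.337°, λ = 170.141°: sin φ = -0.660487, cos φ = 0.750838, sin λ = 0.171224, cos λ = -0.985232.
ΔN = −sin φ cos λ·ΔX − sin φ sin λ·ΔY + cos φ·ΔZ = −(-0.660487)(-0.985232)(-171) − (-0.660487)(0.171224)(543) + (0.750838)(-91) = 104.36 m.

ΔN = 104.4 m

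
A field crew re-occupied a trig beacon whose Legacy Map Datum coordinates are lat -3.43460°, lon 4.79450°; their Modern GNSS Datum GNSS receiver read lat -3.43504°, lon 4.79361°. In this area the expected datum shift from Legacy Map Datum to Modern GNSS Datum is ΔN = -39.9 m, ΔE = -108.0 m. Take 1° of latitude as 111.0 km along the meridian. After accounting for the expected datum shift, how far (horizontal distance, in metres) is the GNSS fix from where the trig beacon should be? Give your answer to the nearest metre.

Observed coordinate differences: Δφ = -0.00044°, Δλ = -0.00089°.
Converting to metres (1° lat = 111000 m, cos φ = 0.998204): observed ΔN = -48.8 m, observed ΔE = -98.6 m.
Subtracting the expected shift leaves a residual of -48.8 − (-39.9) = -8.9 m north and -98.6 − (-108.0) = 9.4 m east.
Residual distance = √((-8.9)² + 9.4²) = 13.0 m.

13 m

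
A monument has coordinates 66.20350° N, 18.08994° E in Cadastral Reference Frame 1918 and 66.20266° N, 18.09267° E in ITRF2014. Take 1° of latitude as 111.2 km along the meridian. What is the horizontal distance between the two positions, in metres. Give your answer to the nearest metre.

Δφ = 66.20266° − 66.20350° = -0.00084°; Δλ = 18.09267° − 18.08994° = +0.00273°.
ΔN = Δφ × 111200 = -93.4 m; ΔE = Δλ × 111200 × cos(66.20350°) = +0.00273 × 111200 × 0.403489 = 122.5 m.
Distance = √(ΔE² + ΔN²) = √(122.5² + (-93.4)²) = 154.0 m.

154 m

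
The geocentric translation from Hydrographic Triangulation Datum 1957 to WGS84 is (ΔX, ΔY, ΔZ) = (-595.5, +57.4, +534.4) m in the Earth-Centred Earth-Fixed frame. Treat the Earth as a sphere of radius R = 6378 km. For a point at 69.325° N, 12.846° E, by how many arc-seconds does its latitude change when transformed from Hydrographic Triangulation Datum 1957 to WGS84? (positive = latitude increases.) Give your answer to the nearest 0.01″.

Δφ = 23.28″

sin φ = 0.935598, cos φ = 0.353067, sin λ = 0.222331, cos λ = 0.974971.
North component: ΔN = −sin φ cos λ·ΔX − sin φ sin λ·ΔY + cos φ·ΔZ = −(0.935598)(0.974971)(-595.5) − (0.935598)(0.222331)(57.4) + (0.353067)(534.4) = 719.94 m.
1° of latitude spans πR/180 = 111317 m, so Δφ = 719.94 / 111317 × 3600 = 23.283″.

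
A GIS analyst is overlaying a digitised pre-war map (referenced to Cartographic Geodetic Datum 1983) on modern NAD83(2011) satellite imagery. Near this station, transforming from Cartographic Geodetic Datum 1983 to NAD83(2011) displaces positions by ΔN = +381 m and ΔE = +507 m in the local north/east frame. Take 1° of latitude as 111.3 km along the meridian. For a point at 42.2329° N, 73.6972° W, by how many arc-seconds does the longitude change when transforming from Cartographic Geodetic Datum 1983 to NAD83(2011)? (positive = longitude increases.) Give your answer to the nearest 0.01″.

Δλ = 22.15″

At latitude 42.2329°, cos φ = 0.740419.
1° of longitude at this latitude = 111.3 × cos φ = 82.41 km, so Δλ = 507.0 / 82408.6 = 0.0061523° = 22.148″.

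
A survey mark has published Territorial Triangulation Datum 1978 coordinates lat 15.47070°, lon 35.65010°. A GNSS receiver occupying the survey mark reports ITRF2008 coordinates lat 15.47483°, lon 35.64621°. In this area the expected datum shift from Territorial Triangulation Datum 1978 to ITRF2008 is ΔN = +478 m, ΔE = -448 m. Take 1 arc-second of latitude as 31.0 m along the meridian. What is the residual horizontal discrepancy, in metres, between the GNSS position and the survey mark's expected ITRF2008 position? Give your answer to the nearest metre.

Observed coordinate differences: Δφ = +0.00413°, Δλ = -0.00389°.
Converting to metres (1° lat = 111600 m, cos φ = 0.963767): observed ΔN = 460.9 m, observed ΔE = -418.4 m.
Subtracting the expected shift leaves a residual of 460.9 − (478) = -17.1 m north and -418.4 − (-448) = 29.6 m east.
Residual distance = √((-17.1)² + 29.6²) = 34.2 m.

34 m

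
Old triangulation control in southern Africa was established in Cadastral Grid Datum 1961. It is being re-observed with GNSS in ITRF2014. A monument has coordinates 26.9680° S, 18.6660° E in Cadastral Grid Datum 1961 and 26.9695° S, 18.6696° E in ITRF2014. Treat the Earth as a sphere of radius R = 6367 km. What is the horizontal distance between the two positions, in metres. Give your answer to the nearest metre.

Δφ = -26.9695° − -26.9680° = -0.0015°; Δλ = 18.6696° − 18.6660° = +0.0036°.
1° along a meridian = πR/180 = 111125 m.
ΔN = Δφ × 111125 = -166.7 m; ΔE = Δλ × 111125 × cos(-26.9680°) = +0.0036 × 111125 × 0.891260 = 356.5 m.
Distance = √(ΔE² + ΔN²) = √(356.5² + (-166.7)²) = 393.6 m.

394 m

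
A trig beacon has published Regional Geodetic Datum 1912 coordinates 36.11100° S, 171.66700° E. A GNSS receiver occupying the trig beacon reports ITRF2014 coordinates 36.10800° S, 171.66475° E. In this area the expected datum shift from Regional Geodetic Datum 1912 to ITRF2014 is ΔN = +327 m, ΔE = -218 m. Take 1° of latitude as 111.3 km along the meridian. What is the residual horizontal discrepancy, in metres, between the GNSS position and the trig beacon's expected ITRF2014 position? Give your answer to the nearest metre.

Observed coordinate differences: Δφ = +0.00300°, Δλ = -0.00225°.
Converting to metres (1° lat = 111300 m, cos φ = 0.807877): observed ΔN = 333.9 m, observed ΔE = -202.3 m.
Subtracting the expected shift leaves a residual of 333.9 − (327) = 6.9 m north and -202.3 − (-218) = 15.7 m east.
Residual distance = √(6.9² + 15.7²) = 17.1 m.

17 m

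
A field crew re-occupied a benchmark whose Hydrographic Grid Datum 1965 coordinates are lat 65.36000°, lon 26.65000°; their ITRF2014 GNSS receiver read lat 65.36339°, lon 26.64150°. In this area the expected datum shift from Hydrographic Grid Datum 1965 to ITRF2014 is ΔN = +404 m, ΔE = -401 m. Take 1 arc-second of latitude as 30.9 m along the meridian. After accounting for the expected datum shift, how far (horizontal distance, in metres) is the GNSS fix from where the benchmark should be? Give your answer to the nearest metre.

28 m

Observed coordinate differences: Δφ = +0.00339°, Δλ = -0.00850°.
Converting to metres (1° lat = 111240 m, cos φ = 0.416915): observed ΔN = 377.1 m, observed ΔE = -394.2 m.
Subtracting the expected shift leaves a residual of 377.1 − (404) = -26.9 m north and -394.2 − (-401) = 6.8 m east.
Residual distance = √((-26.9)² + 6.8²) = 27.7 m.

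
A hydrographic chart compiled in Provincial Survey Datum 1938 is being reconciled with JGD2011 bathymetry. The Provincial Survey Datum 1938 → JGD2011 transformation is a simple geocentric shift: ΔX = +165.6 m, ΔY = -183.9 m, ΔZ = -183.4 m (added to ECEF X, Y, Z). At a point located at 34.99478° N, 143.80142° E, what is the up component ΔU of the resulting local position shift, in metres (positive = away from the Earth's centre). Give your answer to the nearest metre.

At φ = 34.99478°, λ = 143.80142°: sin φ = 0.573502, cos φ = 0.819204, sin λ = 0.590586, cos λ = -0.806975.
ΔU = cos φ cos λ·ΔX + cos φ sin λ·ΔY + sin φ·ΔZ = (0.819204)(-0.806975)(165.6) + (0.819204)(0.590586)(-183.9) + (0.573502)(-183.4) = -303.63 m.

ΔU = -304 m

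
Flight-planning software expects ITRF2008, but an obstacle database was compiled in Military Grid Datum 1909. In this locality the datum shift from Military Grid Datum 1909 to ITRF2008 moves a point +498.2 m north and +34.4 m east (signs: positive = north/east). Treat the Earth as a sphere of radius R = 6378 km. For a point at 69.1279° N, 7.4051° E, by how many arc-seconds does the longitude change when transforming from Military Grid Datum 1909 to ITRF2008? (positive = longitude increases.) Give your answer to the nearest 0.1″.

Δλ = 3.1″

At latitude 69.1279°, cos φ = 0.356283.
One radian of longitude at latitude φ spans R cos φ, so Δλ = ΔE / (R cos φ) = 34.4 / (6378000 × 0.356283) = 1.5138e-05 rad = 3.123″.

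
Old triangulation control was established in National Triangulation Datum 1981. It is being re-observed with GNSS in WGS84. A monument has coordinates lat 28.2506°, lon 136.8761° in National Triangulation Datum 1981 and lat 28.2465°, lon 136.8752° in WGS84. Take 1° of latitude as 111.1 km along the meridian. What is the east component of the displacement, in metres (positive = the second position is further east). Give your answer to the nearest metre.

ΔE = -88 m

Δφ = 28.2465° − 28.2506° = -0.0041°; Δλ = 136.8752° − 136.8761° = -0.0009°.
ΔN = Δφ × 111100 = -455.5 m; ΔE = Δλ × 111100 × cos(28.2506°) = -0.0009 × 111100 × 0.880886 = -88.1 m.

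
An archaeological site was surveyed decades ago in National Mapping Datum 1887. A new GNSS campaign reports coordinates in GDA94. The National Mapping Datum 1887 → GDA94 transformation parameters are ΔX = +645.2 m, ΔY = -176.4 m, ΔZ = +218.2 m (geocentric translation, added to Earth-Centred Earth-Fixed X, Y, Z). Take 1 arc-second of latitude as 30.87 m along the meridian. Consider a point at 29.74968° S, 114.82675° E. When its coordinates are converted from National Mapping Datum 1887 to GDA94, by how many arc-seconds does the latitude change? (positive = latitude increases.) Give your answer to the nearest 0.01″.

Δφ = -0.79″

sin φ = -0.496212, cos φ = 0.868202, sin λ = 0.907582, cos λ = -0.419876.
North component: ΔN = −sin φ cos λ·ΔX − sin φ sin λ·ΔY + cos φ·ΔZ = −(-0.496212)(-0.419876)(645.2) − (-0.496212)(0.907582)(-176.4) + (0.868202)(218.2) = -24.43 m.
1° of latitude spans 3600 × 30.87 = 111132 m, so Δφ = -24.43 / 111132 × 3600 = -0.791″.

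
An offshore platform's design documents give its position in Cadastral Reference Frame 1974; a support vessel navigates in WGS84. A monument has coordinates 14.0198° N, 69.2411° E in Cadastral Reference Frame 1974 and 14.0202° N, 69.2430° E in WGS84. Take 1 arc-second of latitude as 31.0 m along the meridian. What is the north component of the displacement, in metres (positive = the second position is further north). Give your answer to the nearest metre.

ΔN = 45 m

Δφ = 14.0202° − 14.0198° = +0.0004°; Δλ = 69.2430° − 69.2411° = +0.0019°.
1° of latitude = 3600 × 31.00 = 111600 m.
ΔN = Δφ × 111600 = 44.6 m; ΔE = Δλ × 111600 × cos(14.0198°) = +0.0019 × 111600 × 0.970212 = 205.7 m.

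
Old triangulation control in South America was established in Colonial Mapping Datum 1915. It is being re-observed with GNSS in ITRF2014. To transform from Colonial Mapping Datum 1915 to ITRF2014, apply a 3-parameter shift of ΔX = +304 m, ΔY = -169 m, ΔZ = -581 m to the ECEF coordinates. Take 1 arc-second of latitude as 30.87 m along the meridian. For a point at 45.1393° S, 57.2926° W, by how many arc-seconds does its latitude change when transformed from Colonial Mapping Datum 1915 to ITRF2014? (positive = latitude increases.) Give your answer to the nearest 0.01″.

Δφ = -6.24″

sin φ = -0.708824, cos φ = 0.705386, sin λ = -0.841441, cos λ = 0.540349.
North component: ΔN = −sin φ cos λ·ΔX − sin φ sin λ·ΔY + cos φ·ΔZ = −(-0.708824)(0.540349)(304) − (-0.708824)(-0.841441)(-169) + (0.705386)(-581) = -192.60 m.
1° of latitude spans 3600 × 30.87 = 111132 m, so Δφ = -192.60 / 111132 × 3600 = -6.239″.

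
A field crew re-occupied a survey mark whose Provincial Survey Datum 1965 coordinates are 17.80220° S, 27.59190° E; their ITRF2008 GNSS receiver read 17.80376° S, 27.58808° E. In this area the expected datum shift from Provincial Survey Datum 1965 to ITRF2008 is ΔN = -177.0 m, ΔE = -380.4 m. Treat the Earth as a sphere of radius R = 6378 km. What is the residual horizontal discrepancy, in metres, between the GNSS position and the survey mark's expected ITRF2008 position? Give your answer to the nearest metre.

25 m

Observed coordinate differences: Δφ = -0.00156°, Δλ = -0.00382°.
Converting to metres (1° lat = 111317 m, cos φ = 0.952118): observed ΔN = -173.7 m, observed ΔE = -404.9 m.
Subtracting the expected shift leaves a residual of -173.7 − (-177.0) = 3.3 m north and -404.9 − (-380.4) = -24.5 m east.
Residual distance = √(3.3² + (-24.5)²) = 24.7 m.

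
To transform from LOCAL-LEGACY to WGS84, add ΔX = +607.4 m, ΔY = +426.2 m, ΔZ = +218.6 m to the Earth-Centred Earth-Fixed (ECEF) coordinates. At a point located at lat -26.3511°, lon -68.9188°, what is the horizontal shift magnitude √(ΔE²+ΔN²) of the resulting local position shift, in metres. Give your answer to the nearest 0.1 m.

The local east axis at (φ, λ) is (−sin λ, cos λ, 0), so ΔE = −sin(-68.9188°)·607.4 + cos(-68.9188°)·426.2 = 720.05 m.
The local north axis is (−sin φ cos λ, −sin φ sin λ, cos φ), giving ΔN = 96.975 − 176.516 + 195.885 = 116.34 m.
Horizontal magnitude = √(ΔE² + ΔN²) = √(720.05² + 116.34²) = 729.39 m.

729.4 m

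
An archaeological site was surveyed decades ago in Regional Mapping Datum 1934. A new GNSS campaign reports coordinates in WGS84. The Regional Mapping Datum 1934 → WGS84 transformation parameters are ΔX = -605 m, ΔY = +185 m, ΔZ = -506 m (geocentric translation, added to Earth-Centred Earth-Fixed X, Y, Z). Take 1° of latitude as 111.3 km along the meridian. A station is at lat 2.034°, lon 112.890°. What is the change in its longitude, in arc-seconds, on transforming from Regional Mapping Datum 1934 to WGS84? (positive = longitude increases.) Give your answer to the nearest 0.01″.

Δλ = 15.71″

sin φ = 0.035493, cos φ = 0.999370, sin λ = 0.921253, cos λ = -0.388963.
East component: ΔE = −sin λ·ΔX + cos λ·ΔY = −(0.921253)(-605) + (-0.388963)(185) = 485.40 m.
1° of latitude spans 111300 m; at latitude φ, 1° of longitude spans that × cos φ = 111229.9 m, so Δλ = 485.40 / 111229.9 × 3600 = 15.710″.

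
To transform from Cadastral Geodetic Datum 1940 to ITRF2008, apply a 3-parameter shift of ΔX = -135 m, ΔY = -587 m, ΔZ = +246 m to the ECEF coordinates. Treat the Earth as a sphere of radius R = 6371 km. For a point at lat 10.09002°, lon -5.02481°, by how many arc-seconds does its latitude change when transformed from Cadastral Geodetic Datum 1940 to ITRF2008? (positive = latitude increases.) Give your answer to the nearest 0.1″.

sin φ = 0.175195, cos φ = 0.984534, sin λ = -0.087587, cos λ = 0.996157.
North component: ΔN = −sin φ cos λ·ΔX − sin φ sin λ·ΔY + cos φ·ΔZ = −(0.175195)(0.996157)(-135) − (0.175195)(-0.087587)(-587) + (0.984534)(246) = 256.75 m.
1° of latitude spans πR/180 = 111195 m, so Δφ = 256.75 / 111195 × 3600 = 8.312″.

Δφ = 8.3″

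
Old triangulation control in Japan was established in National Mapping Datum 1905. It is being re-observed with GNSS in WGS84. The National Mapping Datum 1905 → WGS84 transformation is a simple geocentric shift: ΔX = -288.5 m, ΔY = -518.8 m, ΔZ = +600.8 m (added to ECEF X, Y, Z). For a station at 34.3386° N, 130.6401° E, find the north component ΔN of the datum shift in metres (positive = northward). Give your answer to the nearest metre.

At φ = 34.3386°, λ = 130.6401°: sin φ = 0.564082, cos φ = 0.825718, sin λ = 0.758816, cos λ = -0.651305.
ΔN = −sin φ cos λ·ΔX − sin φ sin λ·ΔY + cos φ·ΔZ = −(0.564082)(-0.651305)(-288.5) − (0.564082)(0.758816)(-518.8) + (0.825718)(600.8) = 612.16 m.

ΔN = 612 m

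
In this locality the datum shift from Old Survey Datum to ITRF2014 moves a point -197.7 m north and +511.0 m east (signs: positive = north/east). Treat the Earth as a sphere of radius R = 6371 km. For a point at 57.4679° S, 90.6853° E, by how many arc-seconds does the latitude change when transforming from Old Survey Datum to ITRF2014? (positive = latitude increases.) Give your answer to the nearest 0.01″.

Δφ = -6.40″

On a sphere of radius R, 1 rad of latitude = R, so Δφ = ΔN / R = -197.7 / 6371000 = -3.1031e-05 rad = -6.401″.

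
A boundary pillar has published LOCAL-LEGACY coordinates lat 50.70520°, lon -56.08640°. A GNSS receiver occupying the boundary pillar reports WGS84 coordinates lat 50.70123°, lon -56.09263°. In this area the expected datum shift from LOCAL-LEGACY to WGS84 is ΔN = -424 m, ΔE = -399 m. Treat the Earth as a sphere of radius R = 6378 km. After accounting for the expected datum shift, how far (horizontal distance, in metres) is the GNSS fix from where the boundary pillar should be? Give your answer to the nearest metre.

44 m

Observed coordinate differences: Δφ = -0.00397°, Δλ = -0.00623°.
Converting to metres (1° lat = 111317 m, cos φ = 0.633311): observed ΔN = -441.9 m, observed ΔE = -439.2 m.
Subtracting the expected shift leaves a residual of -441.9 − (-424) = -17.9 m north and -439.2 − (-399) = -40.2 m east.
Residual distance = √((-17.9)² + (-40.2)²) = 44.0 m.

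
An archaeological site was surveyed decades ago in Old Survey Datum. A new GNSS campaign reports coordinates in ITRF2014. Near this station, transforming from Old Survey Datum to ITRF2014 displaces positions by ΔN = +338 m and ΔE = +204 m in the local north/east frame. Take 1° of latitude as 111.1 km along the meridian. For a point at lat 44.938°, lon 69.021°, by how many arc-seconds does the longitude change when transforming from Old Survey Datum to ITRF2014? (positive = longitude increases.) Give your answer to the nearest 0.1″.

Δλ = 9.3″

At latitude 44.938°, cos φ = 0.707872.
1° of longitude at this latitude = 111.1 × cos φ = 78.64 km, so Δλ = 204.0 / 78644.5 = 0.0025940° = 9.338″.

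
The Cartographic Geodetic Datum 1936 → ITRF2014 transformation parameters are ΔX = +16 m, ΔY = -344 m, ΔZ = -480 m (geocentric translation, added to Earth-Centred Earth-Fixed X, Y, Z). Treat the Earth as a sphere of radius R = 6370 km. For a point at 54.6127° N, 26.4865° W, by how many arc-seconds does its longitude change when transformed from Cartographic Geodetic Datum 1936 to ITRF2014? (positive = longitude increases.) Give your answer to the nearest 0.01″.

sin φ = 0.815256, cos φ = 0.579100, sin λ = -0.445987, cos λ = 0.895039.
East component: ΔE = −sin λ·ΔX + cos λ·ΔY = −(-0.445987)(16) + (0.895039)(-344) = -300.76 m.
1° of latitude spans πR/180 = 111177 m; at latitude φ, 1° of longitude spans that × cos φ = 64382.9 m, so Δλ = -300.76 / 64382.9 × 3600 = -16.817″.

Δλ = -16.82″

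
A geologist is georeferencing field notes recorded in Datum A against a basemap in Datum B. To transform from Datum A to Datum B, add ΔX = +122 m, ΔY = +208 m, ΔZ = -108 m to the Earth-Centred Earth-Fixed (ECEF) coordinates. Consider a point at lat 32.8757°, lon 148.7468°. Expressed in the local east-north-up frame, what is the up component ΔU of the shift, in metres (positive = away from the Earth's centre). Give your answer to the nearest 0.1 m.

ΔU = -55.6 m

At φ = 32.8757°, λ = 148.7468°: sin φ = 0.542818, cos φ = 0.839850, sin λ = 0.518821, cos λ = -0.854883.
ΔU = cos φ cos λ·ΔX + cos φ sin λ·ΔY + sin φ·ΔZ = (0.839850)(-0.854883)(122) + (0.839850)(0.518821)(208) + (0.542818)(-108) = -55.58 m.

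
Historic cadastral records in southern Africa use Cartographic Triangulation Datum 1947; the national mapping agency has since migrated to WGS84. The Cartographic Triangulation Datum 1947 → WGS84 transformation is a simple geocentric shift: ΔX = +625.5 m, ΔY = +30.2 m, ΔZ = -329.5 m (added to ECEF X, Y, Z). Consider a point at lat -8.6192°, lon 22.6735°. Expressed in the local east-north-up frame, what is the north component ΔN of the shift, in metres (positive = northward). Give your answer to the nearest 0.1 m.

At φ = -8.6192°, λ = 22.6735°: sin φ = -0.149867, cos φ = 0.988706, sin λ = 0.385479, cos λ = 0.922716.
ΔN = −sin φ cos λ·ΔX − sin φ sin λ·ΔY + cos φ·ΔZ = −(-0.149867)(0.922716)(625.5) − (-0.149867)(0.385479)(30.2) + (0.988706)(-329.5) = -237.54 m.

ΔN = -237.5 m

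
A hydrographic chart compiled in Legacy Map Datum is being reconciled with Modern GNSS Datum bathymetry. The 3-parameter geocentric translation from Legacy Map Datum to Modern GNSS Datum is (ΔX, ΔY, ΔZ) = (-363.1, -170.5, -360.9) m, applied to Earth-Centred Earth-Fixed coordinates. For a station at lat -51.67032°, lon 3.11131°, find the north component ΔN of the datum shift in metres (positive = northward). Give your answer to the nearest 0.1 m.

ΔN = -515.5 m

At φ = -51.67032°, λ = 3.11131°: sin φ = -0.784455, cos φ = 0.620185, sin λ = 0.054276, cos λ = 0.998526.
ΔN = −sin φ cos λ·ΔX − sin φ sin λ·ΔY + cos φ·ΔZ = −(-0.784455)(0.998526)(-363.1) − (-0.784455)(0.054276)(-170.5) + (0.620185)(-360.9) = -515.50 m.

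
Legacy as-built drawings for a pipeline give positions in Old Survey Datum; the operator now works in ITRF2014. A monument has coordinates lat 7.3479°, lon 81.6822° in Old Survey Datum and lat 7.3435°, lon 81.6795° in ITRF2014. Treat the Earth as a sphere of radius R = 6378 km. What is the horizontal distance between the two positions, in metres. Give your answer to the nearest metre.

573 m

Δφ = 7.3435° − 7.3479° = -0.0044°; Δλ = 81.6795° − 81.6822° = -0.0027°.
1° along a meridian = πR/180 = 111317 m.
ΔN = Δφ × 111317 = -489.8 m; ΔE = Δλ × 111317 × cos(7.3479°) = -0.0027 × 111317 × 0.991788 = -298.1 m.
Distance = √(ΔE² + ΔN²) = √((-298.1)² + (-489.8)²) = 573.4 m.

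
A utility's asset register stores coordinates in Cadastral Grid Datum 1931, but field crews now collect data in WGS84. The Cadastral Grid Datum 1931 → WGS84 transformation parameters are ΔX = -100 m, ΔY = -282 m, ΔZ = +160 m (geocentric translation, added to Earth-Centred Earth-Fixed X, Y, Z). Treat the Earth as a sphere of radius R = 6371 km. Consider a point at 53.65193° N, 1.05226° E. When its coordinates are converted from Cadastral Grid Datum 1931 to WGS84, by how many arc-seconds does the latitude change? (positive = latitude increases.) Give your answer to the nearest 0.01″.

Δφ = 5.81″

sin φ = 0.805431, cos φ = 0.592689, sin λ = 0.018364, cos λ = 0.999831.
North component: ΔN = −sin φ cos λ·ΔX − sin φ sin λ·ΔY + cos φ·ΔZ = −(0.805431)(0.999831)(-100) − (0.805431)(0.018364)(-282) + (0.592689)(160) = 179.53 m.
1° of latitude spans πR/180 = 111195 m, so Δφ = 179.53 / 111195 × 3600 = 5.812″.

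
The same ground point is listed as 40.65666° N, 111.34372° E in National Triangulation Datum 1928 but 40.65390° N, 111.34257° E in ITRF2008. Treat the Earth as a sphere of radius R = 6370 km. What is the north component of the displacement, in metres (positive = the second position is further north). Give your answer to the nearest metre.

Δφ = 40.65390° − 40.65666° = -0.00276°; Δλ = 111.34257° − 111.34372° = -0.00115°.
1° along a meridian = πR/180 = 111177 m.
ΔN = Δφ × 111177 = -306.8 m; ΔE = Δλ × 111177 × cos(40.65666°) = -0.00115 × 111177 × 0.758627 = -97.0 m.

ΔN = -307 m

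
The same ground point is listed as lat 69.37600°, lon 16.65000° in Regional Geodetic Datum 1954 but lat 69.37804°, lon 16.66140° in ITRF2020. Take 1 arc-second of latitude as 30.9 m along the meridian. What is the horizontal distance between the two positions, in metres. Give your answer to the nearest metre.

501 m

Δφ = 69.37804° − 69.37600° = +0.00204°; Δλ = 16.66140° − 16.65000° = +0.01140°.
1° of latitude = 3600 × 30.90 = 111240 m.
ΔN = Δφ × 111240 = 226.9 m; ΔE = Δλ × 111240 × cos(69.37600°) = +0.01140 × 111240 × 0.352234 = 446.7 m.
Distance = √(ΔE² + ΔN²) = √(446.7² + 226.9²) = 501.0 m.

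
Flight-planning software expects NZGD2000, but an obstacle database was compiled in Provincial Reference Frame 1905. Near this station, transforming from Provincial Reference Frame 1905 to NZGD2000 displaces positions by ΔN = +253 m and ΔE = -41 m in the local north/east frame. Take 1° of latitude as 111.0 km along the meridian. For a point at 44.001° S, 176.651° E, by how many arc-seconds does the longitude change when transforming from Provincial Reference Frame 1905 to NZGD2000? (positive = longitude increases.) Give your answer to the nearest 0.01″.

At latitude -44.001°, cos φ = 0.719328.
1° of longitude at this latitude = 111.0 × cos φ = 79.85 km, so Δλ = -41.0 / 79845.4 = -0.0005135° = -1.849″.

Δλ = -1.85″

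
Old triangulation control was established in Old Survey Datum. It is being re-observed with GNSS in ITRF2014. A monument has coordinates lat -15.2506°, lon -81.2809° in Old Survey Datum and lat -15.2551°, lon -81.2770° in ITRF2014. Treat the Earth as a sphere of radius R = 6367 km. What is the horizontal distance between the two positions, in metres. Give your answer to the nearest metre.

Δφ = -15.2551° − -15.2506° = -0.0045°; Δλ = -81.2770° − -81.2809° = +0.0039°.
1° along a meridian = πR/180 = 111125 m.
ΔN = Δφ × 111125 = -500.1 m; ΔE = Δλ × 111125 × cos(-15.2506°) = +0.0039 × 111125 × 0.964785 = 418.1 m.
Distance = √(ΔE² + ΔN²) = √(418.1² + (-500.1)²) = 651.8 m.

652 m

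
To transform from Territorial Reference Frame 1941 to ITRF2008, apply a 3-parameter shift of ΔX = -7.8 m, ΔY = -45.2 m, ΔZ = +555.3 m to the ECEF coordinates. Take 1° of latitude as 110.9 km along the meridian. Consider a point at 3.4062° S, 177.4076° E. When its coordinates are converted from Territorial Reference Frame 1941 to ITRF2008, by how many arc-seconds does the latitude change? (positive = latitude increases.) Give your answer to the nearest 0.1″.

Δφ = 18.0″

sin φ = -0.059414, cos φ = 0.998233, sin λ = 0.045230, cos λ = -0.998977.
North component: ΔN = −sin φ cos λ·ΔX − sin φ sin λ·ΔY + cos φ·ΔZ = −(-0.059414)(-0.998977)(-7.8) − (-0.059414)(0.045230)(-45.2) + (0.998233)(555.3) = 554.66 m.
1° of latitude spans 110900 m, so Δφ = 554.66 / 110900 × 3600 = 18.005″.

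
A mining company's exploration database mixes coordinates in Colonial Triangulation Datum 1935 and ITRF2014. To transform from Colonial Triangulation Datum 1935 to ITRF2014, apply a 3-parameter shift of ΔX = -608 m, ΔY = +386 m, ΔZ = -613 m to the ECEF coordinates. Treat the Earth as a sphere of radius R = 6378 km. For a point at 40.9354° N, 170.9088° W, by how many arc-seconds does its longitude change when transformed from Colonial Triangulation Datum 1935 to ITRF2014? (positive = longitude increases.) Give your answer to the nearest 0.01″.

Δλ = -20.43″

sin φ = 0.655208, cos φ = 0.755449, sin λ = -0.158006, cos λ = -0.987438.
East component: ΔE = −sin λ·ΔX + cos λ·ΔY = −(-0.158006)(-608) + (-0.987438)(386) = -477.22 m.
1° of latitude spans πR/180 = 111317 m; at latitude φ, 1° of longitude spans that × cos φ = 84094.4 m, so Δλ = -477.22 / 84094.4 × 3600 = -20.429″.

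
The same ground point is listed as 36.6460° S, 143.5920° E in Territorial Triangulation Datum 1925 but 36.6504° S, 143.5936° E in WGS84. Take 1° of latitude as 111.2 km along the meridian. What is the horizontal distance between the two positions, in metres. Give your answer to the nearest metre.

510 m

Δφ = -36.6504° − -36.6460° = -0.0044°; Δλ = 143.5936° − 143.5920° = +0.0016°.
ΔN = Δφ × 111200 = -489.3 m; ΔE = Δλ × 111200 × cos(-36.6460°) = +0.0016 × 111200 × 0.802339 = 142.8 m.
Distance = √(ΔE² + ΔN²) = √(142.8² + (-489.3)²) = 509.7 m.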